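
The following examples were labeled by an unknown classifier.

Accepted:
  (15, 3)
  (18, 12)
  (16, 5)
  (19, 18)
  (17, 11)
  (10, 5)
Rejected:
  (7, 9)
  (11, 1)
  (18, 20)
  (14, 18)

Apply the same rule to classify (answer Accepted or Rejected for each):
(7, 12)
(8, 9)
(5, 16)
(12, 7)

The common property of the 'Accepted' items is: first > second AND sum ≥ 15. No 'Rejected' item has it.
(7, 12) → 7 < 12, 7+12 = 19 → Rejected. (8, 9) → 8 < 9, 8+9 = 17 → Rejected. (5, 16) → 5 < 16, 5+16 = 21 → Rejected. (12, 7) → 12 > 7, 12+7 = 19 → Accepted.

Rejected, Rejected, Rejected, Accepted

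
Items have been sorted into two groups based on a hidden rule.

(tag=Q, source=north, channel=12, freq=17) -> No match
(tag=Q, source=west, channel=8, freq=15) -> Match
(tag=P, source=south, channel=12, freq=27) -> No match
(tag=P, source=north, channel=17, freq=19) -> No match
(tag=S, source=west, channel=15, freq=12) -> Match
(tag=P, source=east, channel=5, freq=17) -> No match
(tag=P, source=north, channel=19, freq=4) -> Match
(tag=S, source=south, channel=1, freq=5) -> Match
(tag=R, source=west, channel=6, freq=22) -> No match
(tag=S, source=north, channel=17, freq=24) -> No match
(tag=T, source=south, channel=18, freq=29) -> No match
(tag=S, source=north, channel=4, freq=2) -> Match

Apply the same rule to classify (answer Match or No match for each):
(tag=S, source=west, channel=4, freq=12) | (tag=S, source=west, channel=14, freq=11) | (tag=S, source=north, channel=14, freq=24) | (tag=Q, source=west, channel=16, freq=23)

The pattern is that an item is 'Match' exactly when: freq ≤ 15.
(tag=S, source=west, channel=4, freq=12) — freq = 12, hence Match.
(tag=S, source=west, channel=14, freq=11) — freq = 11, hence Match.
(tag=S, source=north, channel=14, freq=24) — freq = 24, hence No match.
(tag=Q, source=west, channel=16, freq=23) — freq = 23, hence No match.

Match, Match, No match, No match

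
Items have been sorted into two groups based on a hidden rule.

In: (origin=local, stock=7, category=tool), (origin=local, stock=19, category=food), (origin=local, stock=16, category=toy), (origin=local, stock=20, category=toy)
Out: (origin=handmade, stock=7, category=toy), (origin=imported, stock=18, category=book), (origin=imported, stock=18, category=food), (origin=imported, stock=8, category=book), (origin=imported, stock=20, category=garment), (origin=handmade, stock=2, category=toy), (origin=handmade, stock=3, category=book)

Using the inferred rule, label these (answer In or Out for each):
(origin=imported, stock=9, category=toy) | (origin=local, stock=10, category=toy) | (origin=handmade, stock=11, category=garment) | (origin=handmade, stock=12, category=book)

Out, In, Out, Out

The distinguishing property — origin is local — holds for all the 'In' cases and none of the 'Out' cases.
(origin=imported, stock=9, category=toy): origin is imported — fails this test, so Out.
(origin=local, stock=10, category=toy): origin is local — matches, so In.
(origin=handmade, stock=11, category=garment): origin is handmade — fails this test, so Out.
(origin=handmade, stock=12, category=book): origin is handmade — fails this test, so Out.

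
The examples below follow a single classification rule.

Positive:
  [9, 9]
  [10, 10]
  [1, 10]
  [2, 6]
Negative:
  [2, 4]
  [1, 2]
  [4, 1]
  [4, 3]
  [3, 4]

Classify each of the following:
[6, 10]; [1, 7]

The common property of the 'Positive' items is: sum ≥ 8. No 'Negative' item has it.

Positive, Positive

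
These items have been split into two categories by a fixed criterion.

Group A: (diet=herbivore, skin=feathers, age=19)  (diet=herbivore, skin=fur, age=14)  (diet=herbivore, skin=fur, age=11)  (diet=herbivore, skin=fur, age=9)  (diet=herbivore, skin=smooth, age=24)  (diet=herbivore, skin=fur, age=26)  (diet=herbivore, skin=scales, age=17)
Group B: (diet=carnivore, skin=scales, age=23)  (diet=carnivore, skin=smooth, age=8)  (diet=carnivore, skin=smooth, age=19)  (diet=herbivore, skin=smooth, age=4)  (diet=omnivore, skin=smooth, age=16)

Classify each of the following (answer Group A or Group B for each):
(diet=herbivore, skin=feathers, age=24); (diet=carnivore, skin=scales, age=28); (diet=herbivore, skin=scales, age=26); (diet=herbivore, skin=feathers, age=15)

The pattern is that an item is 'Group A' exactly when: diet is herbivore AND age ≥ 8.
Group A: (diet=herbivore, skin=feathers, age=24), since diet is herbivore, age = 24.
Group B: (diet=carnivore, skin=scales, age=28), since diet is carnivore, age = 28.
Group A: (diet=herbivore, skin=scales, age=26), since diet is herbivore, age = 26.
Group A: (diet=herbivore, skin=feathers, age=15), since diet is herbivore, age = 15.

Group A, Group B, Group A, Group A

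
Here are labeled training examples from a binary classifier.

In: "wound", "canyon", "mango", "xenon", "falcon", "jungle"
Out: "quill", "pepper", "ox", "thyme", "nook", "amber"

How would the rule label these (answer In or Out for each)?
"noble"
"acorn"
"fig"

In, In, Out

The common property of the 'In' items is: length ≥ 5 AND contains 'n'. No 'Out' item has it.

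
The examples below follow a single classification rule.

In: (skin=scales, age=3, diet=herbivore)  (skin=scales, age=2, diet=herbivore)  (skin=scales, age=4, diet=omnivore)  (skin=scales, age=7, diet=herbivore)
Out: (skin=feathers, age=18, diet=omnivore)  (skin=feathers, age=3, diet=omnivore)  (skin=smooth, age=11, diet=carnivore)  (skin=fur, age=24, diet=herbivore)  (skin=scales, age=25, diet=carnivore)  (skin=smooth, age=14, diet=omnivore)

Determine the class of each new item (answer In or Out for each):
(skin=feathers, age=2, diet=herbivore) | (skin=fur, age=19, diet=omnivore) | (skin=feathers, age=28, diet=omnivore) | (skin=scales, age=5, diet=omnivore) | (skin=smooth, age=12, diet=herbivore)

Every 'In' example satisfies: skin is scales AND age ≤ 7. None of the 'Out' examples do.
(skin=feathers, age=2, diet=herbivore) — skin is feathers, age = 2, hence Out. (skin=fur, age=19, diet=omnivore) — skin is fur, age = 19, hence Out. (skin=feathers, age=28, diet=omnivore) — skin is feathers, age = 28, hence Out. (skin=scales, age=5, diet=omnivore) — skin is scales, age = 5, hence In. (skin=smooth, age=12, diet=herbivore) — skin is smooth, age = 12, hence Out.

Out, Out, Out, In, Out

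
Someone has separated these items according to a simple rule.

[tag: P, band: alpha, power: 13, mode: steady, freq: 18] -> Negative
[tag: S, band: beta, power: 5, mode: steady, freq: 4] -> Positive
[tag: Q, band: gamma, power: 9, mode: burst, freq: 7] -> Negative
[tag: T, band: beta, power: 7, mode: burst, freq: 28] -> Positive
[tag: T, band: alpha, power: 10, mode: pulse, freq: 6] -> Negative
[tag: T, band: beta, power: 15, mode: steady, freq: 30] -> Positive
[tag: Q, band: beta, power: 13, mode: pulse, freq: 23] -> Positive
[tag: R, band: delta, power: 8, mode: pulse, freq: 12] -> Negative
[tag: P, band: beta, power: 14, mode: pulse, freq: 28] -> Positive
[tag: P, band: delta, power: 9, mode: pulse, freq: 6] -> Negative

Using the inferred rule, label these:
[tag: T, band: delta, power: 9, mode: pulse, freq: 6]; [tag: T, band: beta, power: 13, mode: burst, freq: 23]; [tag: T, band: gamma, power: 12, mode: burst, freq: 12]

The rule appears to be: band is beta.
[tag: T, band: delta, power: 9, mode: pulse, freq: 6]: Negative (band is delta).
[tag: T, band: beta, power: 13, mode: burst, freq: 23]: Positive (band is beta).
[tag: T, band: gamma, power: 12, mode: burst, freq: 12]: Negative (band is gamma).

Negative, Positive, Negative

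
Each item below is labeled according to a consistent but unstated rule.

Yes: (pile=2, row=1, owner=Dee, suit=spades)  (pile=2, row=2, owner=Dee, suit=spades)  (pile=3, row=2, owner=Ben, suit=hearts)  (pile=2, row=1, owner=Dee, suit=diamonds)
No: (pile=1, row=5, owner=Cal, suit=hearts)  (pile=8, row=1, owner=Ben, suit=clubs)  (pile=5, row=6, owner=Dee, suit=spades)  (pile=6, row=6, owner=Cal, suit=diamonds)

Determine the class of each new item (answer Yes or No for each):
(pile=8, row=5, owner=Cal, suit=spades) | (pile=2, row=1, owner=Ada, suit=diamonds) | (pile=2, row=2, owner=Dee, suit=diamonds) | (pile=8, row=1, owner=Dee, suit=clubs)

No, Yes, Yes, No

The common property of the 'Yes' items is: row ≤ 2 AND pile ≤ 3. No 'No' item has it.
(pile=8, row=5, owner=Cal, suit=spades): row = 5, pile = 8, does not fit → No.
(pile=2, row=1, owner=Ada, suit=diamonds): row = 1, pile = 2, meets the rule → Yes.
(pile=2, row=2, owner=Dee, suit=diamonds): row = 2, pile = 2, meets the rule → Yes.
(pile=8, row=1, owner=Dee, suit=clubs): row = 1, pile = 8, does not fit → No.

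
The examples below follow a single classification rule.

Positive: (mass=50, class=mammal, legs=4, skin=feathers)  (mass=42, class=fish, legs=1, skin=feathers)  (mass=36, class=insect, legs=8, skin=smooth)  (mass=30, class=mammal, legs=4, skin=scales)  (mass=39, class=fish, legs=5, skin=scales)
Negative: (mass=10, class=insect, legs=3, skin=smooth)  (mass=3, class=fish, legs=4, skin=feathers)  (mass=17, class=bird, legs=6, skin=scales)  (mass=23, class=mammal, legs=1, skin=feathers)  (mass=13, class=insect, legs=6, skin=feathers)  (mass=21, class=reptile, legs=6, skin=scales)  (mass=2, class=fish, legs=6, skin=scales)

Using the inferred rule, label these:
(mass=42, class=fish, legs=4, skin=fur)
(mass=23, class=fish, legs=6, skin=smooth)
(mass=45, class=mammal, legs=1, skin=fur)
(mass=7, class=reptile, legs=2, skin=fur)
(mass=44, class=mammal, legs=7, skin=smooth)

Positive, Negative, Positive, Negative, Positive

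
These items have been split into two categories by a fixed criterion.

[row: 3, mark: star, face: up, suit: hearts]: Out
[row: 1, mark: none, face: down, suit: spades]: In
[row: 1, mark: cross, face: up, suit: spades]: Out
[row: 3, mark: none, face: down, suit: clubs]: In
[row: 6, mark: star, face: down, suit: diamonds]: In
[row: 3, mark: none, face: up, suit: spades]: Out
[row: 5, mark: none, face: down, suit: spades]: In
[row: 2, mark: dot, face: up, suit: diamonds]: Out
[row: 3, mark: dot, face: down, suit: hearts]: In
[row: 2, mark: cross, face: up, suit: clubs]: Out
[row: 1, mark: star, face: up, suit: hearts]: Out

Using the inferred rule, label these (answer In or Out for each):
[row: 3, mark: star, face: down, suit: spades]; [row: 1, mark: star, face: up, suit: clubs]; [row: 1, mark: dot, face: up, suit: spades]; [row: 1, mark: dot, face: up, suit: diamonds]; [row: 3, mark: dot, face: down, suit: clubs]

In, Out, Out, Out, In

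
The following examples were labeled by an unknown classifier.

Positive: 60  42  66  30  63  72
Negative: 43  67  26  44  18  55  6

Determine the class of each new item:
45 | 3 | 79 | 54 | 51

Positive, Negative, Negative, Positive, Positive

The common property of the 'Positive' items is: multiple of 3 AND at least 26. No 'Negative' item has it.
45 — 45 = 3·15, 45 ≥ 26, hence Positive. 3 — 3 = 3·1, 3 < 26, hence Negative. 79 — 79 = 3·26 + 1, 79 ≥ 26, hence Negative. 54 — 54 = 3·18, 54 ≥ 26, hence Positive. 51 — 51 = 3·17, 51 ≥ 26, hence Positive.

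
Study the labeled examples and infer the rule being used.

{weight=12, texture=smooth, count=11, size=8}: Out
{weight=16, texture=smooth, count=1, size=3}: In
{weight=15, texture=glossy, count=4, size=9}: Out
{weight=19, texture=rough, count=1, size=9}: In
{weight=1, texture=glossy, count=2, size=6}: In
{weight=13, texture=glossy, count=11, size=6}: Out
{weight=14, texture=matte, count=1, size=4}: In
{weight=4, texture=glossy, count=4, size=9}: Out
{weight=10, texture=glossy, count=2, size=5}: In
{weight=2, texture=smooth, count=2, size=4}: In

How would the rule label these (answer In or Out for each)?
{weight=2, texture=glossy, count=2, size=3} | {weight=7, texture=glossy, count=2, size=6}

All 'In' examples share one property — count ≤ 2 — and every 'Out' example lacks it.
In: {weight=2, texture=glossy, count=2, size=3}, since count = 2. In: {weight=7, texture=glossy, count=2, size=6}, since count = 2.

In, In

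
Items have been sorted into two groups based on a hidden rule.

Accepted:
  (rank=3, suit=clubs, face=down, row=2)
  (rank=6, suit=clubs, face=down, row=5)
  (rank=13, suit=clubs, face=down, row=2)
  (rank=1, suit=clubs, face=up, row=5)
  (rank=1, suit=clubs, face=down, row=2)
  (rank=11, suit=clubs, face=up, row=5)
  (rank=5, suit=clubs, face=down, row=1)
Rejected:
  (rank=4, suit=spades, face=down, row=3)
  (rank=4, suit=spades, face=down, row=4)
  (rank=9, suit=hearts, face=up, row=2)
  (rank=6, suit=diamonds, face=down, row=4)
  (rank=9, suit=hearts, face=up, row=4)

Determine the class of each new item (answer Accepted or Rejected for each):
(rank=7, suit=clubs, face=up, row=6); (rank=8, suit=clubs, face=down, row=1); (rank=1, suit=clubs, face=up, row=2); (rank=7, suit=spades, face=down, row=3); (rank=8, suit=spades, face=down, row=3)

Accepted, Accepted, Accepted, Rejected, Rejected

All 'Accepted' examples share one property — suit is clubs — and every 'Rejected' example lacks it.
(rank=7, suit=clubs, face=up, row=6): Accepted (suit is clubs). (rank=8, suit=clubs, face=down, row=1): Accepted (suit is clubs). (rank=1, suit=clubs, face=up, row=2): Accepted (suit is clubs). (rank=7, suit=spades, face=down, row=3): Rejected (suit is spades). (rank=8, suit=spades, face=down, row=3): Rejected (suit is spades).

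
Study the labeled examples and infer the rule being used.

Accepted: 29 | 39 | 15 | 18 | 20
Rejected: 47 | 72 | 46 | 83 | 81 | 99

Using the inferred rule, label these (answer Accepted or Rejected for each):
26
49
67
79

The pattern is that an item is 'Accepted' exactly when: at most 39.
26 — 26 ≤ 39, hence Accepted. 49 — 49 > 39, hence Rejected. 67 — 67 > 39, hence Rejected. 79 — 79 > 39, hence Rejected.

Accepted, Rejected, Rejected, Rejected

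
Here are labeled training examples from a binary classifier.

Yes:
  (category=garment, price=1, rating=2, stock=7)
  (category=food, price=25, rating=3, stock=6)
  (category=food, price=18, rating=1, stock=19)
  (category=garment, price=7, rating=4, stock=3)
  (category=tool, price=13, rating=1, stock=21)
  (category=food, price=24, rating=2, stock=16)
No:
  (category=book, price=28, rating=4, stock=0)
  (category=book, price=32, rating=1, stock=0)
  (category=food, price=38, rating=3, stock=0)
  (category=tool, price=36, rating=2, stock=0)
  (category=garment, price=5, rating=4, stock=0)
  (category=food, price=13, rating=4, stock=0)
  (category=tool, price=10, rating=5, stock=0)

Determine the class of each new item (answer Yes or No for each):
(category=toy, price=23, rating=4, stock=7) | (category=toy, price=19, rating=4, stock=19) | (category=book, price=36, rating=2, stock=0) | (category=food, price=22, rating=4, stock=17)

Yes, Yes, No, Yes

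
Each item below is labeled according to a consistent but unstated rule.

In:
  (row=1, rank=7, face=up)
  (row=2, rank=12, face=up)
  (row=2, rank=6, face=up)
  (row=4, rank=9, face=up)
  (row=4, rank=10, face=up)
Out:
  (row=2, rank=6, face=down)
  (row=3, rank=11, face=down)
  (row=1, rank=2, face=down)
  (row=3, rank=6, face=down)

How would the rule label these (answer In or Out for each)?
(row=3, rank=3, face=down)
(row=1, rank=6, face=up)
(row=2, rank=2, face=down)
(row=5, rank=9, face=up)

The classifier is using: face is up.
(row=3, rank=3, face=down) — face is down, hence Out. (row=1, rank=6, face=up) — face is up, hence In. (row=2, rank=2, face=down) — face is down, hence Out. (row=5, rank=9, face=up) — face is up, hence In.

Out, In, Out, In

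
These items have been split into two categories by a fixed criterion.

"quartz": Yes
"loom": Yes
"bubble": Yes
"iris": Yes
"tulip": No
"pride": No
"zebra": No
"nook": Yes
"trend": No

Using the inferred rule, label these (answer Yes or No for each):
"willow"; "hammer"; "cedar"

All 'Yes' examples share one property — even length — and every 'No' example lacks it.
"willow" — length 6, hence Yes.
"hammer" — length 6, hence Yes.
"cedar" — length 5, hence No.

Yes, Yes, No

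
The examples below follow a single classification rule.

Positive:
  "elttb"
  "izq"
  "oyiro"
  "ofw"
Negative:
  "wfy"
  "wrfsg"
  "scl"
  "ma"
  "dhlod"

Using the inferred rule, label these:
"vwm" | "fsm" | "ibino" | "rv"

The distinguishing property — starts with a vowel — holds for all the 'Positive' cases and none of the 'Negative' cases.
"vwm": Negative (starts with 'v').
"fsm": Negative (starts with 'f').
"ibino": Positive (starts with 'i').
"rv": Negative (starts with 'r').

Negative, Negative, Positive, Negative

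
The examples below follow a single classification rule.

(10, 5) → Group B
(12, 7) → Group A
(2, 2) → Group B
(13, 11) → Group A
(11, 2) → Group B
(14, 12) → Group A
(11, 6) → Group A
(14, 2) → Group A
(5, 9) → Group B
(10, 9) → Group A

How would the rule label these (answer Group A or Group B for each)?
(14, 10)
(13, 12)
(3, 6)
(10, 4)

One predicate separates the groups cleanly: sum ≥ 16.
(14, 10) — 14+10 = 24, hence Group A. (13, 12) — 13+12 = 25, hence Group A. (3, 6) — 3+6 = 9, hence Group B. (10, 4) — 10+4 = 14, hence Group B.

Group A, Group A, Group B, Group B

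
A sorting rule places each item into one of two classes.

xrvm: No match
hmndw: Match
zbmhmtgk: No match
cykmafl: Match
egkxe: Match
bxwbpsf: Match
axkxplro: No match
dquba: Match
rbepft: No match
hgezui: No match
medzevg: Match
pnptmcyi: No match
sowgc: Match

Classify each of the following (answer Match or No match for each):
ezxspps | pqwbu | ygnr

Match, Match, No match

The classifier is using: odd length.
ezxspps → length 7 → Match. pqwbu → length 5 → Match. ygnr → length 4 → No match.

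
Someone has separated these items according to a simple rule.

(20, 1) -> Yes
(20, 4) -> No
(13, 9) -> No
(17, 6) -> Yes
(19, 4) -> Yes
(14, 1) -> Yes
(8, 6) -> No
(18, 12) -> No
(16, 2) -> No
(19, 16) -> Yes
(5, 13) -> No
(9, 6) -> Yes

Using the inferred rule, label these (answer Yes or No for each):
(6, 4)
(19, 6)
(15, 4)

No, Yes, Yes

The simplest hypothesis consistent with all the labels is: sum is odd.
(6, 4) → 6+4 = 10 → No. (19, 6) → 19+6 = 25 → Yes. (15, 4) → 15+4 = 19 → Yes.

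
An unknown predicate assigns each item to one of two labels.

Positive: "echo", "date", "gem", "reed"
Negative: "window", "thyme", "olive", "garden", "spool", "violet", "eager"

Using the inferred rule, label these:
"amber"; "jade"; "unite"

Negative, Positive, Negative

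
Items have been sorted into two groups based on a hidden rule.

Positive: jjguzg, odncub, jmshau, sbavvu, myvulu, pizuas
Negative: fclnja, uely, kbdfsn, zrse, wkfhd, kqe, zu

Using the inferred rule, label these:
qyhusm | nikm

The common property of the 'Positive' items is: length 6 AND contains 'u'. No 'Negative' item has it.
qyhusm — length 6, has 'u', hence Positive.
nikm — length 4, no 'u', hence Negative.

Positive, Negative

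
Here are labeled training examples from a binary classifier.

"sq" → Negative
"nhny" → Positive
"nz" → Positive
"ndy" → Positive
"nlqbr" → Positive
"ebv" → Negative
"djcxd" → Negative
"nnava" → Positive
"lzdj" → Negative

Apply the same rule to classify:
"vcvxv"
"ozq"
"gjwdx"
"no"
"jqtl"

The distinguishing property — contains 'n' — holds for all the 'Positive' cases and none of the 'Negative' cases.
"vcvxv": no 'n' — does not satisfy this, so Negative.
"ozq": no 'n' — does not satisfy this, so Negative.
"gjwdx": no 'n' — does not satisfy this, so Negative.
"no": has 'n' — satisfies this, so Positive.
"jqtl": no 'n' — does not satisfy this, so Negative.

Negative, Negative, Negative, Positive, Negative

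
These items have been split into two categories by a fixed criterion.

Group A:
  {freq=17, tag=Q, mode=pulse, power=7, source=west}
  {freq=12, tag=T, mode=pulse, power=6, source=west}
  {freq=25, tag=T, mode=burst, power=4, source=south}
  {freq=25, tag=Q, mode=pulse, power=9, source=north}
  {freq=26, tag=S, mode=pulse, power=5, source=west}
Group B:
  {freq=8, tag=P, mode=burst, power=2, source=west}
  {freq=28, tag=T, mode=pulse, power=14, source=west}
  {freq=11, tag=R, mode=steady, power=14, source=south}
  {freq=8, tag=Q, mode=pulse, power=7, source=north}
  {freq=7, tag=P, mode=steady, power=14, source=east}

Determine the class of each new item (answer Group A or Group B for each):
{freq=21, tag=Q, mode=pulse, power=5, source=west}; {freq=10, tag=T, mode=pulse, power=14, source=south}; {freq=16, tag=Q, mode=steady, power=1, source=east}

The pattern is that an item is 'Group A' exactly when: freq ≥ 12 AND freq ≤ 26.
Group A: {freq=21, tag=Q, mode=pulse, power=5, source=west}, since freq = 21.
Group B: {freq=10, tag=T, mode=pulse, power=14, source=south}, since freq = 10.
Group A: {freq=16, tag=Q, mode=steady, power=1, source=east}, since freq = 16.

Group A, Group B, Group A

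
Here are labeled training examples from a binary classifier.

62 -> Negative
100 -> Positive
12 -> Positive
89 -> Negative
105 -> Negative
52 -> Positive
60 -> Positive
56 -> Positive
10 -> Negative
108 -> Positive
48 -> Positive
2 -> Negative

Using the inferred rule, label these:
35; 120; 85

Negative, Positive, Negative

The common property of the 'Positive' items is: multiple of 4. No 'Negative' item has it.
35: Negative (35 = 4·8 + 3).
120: Positive (120 = 4·30).
85: Negative (85 = 4·21 + 1).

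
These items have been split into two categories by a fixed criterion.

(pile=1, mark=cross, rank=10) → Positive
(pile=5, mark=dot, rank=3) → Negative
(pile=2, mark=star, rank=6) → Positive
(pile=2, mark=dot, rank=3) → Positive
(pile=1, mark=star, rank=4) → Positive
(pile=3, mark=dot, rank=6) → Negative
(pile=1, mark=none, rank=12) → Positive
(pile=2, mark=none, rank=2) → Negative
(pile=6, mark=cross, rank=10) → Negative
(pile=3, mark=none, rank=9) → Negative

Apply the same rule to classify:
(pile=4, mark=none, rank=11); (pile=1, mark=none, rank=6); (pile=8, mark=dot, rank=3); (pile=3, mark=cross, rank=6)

Negative, Positive, Negative, Negative

All 'Positive' examples share one property — pile ≤ 2 AND rank ≥ 3 — and every 'Negative' example lacks it.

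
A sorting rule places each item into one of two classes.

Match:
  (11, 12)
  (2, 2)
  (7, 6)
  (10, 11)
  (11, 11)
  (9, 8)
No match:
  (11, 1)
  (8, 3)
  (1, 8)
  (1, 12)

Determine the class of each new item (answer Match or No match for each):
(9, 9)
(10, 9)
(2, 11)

Match, Match, No match

One predicate separates the groups cleanly: |first − second| ≤ 1.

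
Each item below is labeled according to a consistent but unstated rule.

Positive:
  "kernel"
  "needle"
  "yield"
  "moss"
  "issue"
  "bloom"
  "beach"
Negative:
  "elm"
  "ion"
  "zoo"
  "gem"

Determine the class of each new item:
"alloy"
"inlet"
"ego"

A rule that fits every label: length ≥ 4 — true of each 'Positive' example, false of each 'Negative' one.

Positive, Positive, Negative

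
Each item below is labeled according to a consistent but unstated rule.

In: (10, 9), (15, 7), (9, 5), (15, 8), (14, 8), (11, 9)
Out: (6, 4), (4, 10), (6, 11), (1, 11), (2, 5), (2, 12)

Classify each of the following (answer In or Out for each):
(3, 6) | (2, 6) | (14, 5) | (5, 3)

One predicate separates the groups cleanly: first ≥ 7.

Out, Out, In, Out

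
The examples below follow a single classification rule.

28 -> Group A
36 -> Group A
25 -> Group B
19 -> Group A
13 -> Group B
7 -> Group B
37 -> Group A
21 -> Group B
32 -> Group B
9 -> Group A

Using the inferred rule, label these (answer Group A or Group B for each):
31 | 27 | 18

Group B, Group A, Group A

The classifier is using: digit sum ≥ 8.
31: digit sum 3+1 = 4 — fails this test, so Group B. 27: digit sum 2+7 = 9 — has this property, so Group A. 18: digit sum 1+8 = 9 — has this property, so Group A.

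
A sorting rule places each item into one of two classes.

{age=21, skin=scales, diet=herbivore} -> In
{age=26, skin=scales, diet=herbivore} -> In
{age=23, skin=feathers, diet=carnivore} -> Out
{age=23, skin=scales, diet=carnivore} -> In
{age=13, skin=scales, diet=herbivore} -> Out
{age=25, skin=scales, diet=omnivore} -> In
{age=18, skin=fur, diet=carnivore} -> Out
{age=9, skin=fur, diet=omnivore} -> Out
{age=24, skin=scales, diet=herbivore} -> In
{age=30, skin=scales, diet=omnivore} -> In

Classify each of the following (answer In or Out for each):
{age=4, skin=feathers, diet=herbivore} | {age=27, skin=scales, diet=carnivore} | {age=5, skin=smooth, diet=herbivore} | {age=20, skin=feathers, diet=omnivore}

The common property of the 'In' items is: skin is scales AND age ≥ 18. No 'Out' item has it.
{age=4, skin=feathers, diet=herbivore} — skin is feathers, age = 4, hence Out.
{age=27, skin=scales, diet=carnivore} — skin is scales, age = 27, hence In.
{age=5, skin=smooth, diet=herbivore} — skin is smooth, age = 5, hence Out.
{age=20, skin=feathers, diet=omnivore} — skin is feathers, age = 20, hence Out.

Out, In, Out, Out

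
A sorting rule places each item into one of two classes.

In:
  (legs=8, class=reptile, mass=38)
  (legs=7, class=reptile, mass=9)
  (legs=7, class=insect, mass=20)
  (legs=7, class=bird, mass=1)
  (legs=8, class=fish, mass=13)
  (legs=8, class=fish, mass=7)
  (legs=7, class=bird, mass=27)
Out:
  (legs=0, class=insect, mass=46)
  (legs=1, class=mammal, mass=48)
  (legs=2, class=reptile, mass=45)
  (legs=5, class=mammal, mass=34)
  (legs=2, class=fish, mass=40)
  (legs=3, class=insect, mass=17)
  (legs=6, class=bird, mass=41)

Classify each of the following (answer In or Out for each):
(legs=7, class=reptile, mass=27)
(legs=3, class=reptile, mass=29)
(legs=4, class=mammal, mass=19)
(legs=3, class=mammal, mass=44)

In, Out, Out, Out

The simplest hypothesis consistent with all the labels is: legs ≥ 7.
(legs=7, class=reptile, mass=27): legs = 7, passes → In. (legs=3, class=reptile, mass=29): legs = 3, does not satisfy this → Out. (legs=4, class=mammal, mass=19): legs = 4, does not satisfy this → Out. (legs=3, class=mammal, mass=44): legs = 3, does not satisfy this → Out.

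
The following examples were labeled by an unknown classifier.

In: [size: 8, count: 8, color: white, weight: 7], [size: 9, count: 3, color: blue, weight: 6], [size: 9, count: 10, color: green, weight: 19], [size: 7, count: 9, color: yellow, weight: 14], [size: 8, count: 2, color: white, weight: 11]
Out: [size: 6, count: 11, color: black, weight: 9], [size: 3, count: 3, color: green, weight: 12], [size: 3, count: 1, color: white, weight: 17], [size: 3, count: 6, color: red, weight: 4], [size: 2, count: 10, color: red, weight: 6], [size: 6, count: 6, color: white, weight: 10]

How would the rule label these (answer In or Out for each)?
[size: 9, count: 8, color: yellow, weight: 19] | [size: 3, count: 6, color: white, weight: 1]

In, Out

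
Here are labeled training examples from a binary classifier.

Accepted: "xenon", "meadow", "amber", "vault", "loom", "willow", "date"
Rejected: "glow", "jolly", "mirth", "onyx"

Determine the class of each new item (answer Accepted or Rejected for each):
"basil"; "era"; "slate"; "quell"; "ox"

Every 'Accepted' example satisfies: has ≥ 2 vowels. None of the 'Rejected' examples do.
"basil": 2 vowels, matches → Accepted. "era": 2 vowels, matches → Accepted. "slate": 2 vowels, matches → Accepted. "quell": 2 vowels, matches → Accepted. "ox": 1 vowel, fails the rule → Rejected.

Accepted, Accepted, Accepted, Accepted, Rejected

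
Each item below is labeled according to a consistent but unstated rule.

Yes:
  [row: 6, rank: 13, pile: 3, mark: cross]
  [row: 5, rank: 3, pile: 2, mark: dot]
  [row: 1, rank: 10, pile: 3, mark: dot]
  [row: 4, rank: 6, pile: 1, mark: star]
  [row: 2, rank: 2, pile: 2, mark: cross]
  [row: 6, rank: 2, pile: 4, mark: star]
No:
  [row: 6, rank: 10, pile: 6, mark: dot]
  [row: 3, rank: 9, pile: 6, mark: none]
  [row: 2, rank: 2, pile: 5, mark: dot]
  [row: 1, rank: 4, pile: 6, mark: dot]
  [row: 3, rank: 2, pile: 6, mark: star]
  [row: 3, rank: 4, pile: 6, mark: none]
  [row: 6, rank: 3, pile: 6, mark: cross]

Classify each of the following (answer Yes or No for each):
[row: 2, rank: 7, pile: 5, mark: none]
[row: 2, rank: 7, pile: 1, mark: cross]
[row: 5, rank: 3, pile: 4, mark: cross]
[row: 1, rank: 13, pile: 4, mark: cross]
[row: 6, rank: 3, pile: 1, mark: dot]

No, Yes, Yes, Yes, Yes

The pattern is that an item is 'Yes' exactly when: pile ≤ 4.
[row: 2, rank: 7, pile: 5, mark: none] → pile = 5 → No.
[row: 2, rank: 7, pile: 1, mark: cross] → pile = 1 → Yes.
[row: 5, rank: 3, pile: 4, mark: cross] → pile = 4 → Yes.
[row: 1, rank: 13, pile: 4, mark: cross] → pile = 4 → Yes.
[row: 6, rank: 3, pile: 1, mark: dot] → pile = 1 → Yes.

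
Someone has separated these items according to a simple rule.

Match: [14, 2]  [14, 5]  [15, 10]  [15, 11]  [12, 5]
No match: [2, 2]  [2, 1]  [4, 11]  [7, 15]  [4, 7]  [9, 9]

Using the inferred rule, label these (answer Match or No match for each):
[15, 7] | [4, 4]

Match, No match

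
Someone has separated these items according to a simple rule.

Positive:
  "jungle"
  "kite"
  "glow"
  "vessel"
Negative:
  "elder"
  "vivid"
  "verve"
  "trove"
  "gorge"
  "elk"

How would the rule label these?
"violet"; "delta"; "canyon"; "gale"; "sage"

All 'Positive' examples share one property — even length — and every 'Negative' example lacks it.
"violet" → length 6 → Positive.
"delta" → length 5 → Negative.
"canyon" → length 6 → Positive.
"gale" → length 4 → Positive.
"sage" → length 4 → Positive.

Positive, Negative, Positive, Positive, Positive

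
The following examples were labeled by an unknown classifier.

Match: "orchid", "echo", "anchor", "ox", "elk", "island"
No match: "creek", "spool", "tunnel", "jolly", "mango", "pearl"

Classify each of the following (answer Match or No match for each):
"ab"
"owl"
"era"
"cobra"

Match, Match, Match, No match

The classifier is using: starts with a vowel.
"ab": starts with 'a' — fits, so Match.
"owl": starts with 'o' — fits, so Match.
"era": starts with 'e' — fits, so Match.
"cobra": starts with 'c' — fails the rule, so No match.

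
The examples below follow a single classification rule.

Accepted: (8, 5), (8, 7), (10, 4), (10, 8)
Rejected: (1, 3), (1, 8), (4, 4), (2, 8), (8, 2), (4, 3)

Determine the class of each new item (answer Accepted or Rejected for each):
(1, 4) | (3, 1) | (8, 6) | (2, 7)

Rejected, Rejected, Accepted, Rejected

Every 'Accepted' example satisfies: sum ≥ 13. None of the 'Rejected' examples do.
(1, 4) — 1+4 = 5, hence Rejected. (3, 1) — 3+1 = 4, hence Rejected. (8, 6) — 8+6 = 14, hence Accepted. (2, 7) — 2+7 = 9, hence Rejected.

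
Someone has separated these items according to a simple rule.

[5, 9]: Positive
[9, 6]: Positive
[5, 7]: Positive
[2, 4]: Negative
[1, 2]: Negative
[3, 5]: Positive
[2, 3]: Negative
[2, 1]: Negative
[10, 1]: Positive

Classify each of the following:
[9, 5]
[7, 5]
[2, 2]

The simplest hypothesis consistent with all the labels is: sum ≥ 8.
[9, 5]: Positive (9+5 = 14).
[7, 5]: Positive (7+5 = 12).
[2, 2]: Negative (2+2 = 4).

Positive, Positive, Negative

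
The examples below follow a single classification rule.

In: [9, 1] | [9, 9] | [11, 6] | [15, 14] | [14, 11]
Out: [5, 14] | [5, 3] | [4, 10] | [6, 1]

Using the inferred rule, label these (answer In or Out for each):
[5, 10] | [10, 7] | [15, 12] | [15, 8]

Out, In, In, In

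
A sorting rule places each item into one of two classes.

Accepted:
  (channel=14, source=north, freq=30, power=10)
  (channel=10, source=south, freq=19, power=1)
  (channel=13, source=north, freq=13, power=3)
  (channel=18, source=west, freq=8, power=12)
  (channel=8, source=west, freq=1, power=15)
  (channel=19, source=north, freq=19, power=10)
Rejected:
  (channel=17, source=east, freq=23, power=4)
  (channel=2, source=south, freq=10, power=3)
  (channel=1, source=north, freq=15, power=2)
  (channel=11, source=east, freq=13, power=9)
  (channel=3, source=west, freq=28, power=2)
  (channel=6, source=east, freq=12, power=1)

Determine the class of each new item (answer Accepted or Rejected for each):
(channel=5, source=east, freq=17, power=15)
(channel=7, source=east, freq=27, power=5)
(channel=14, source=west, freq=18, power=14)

The distinguishing property — source is not east AND channel ≥ 6 — holds for all the 'Accepted' cases and none of the 'Rejected' cases.
(channel=5, source=east, freq=17, power=15): source is east, channel = 5 — doesn't match, so Rejected.
(channel=7, source=east, freq=27, power=5): source is east, channel = 7 — doesn't match, so Rejected.
(channel=14, source=west, freq=18, power=14): source is west, channel = 14 — has this property, so Accepted.

Rejected, Rejected, Accepted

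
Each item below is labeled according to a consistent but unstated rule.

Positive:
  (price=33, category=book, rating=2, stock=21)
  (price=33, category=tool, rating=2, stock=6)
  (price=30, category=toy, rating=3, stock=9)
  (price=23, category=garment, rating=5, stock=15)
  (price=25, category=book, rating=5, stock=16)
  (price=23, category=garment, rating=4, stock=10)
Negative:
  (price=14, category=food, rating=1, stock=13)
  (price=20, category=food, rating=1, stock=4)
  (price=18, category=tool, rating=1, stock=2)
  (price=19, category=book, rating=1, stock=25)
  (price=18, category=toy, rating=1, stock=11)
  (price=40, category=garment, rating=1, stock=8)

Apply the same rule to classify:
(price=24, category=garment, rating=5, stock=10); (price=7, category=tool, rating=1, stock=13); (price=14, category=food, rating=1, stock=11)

Positive, Negative, Negative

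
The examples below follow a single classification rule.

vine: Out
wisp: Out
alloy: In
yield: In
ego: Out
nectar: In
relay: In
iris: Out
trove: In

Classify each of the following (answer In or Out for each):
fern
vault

The classifier is using: length ≥ 5.

Out, In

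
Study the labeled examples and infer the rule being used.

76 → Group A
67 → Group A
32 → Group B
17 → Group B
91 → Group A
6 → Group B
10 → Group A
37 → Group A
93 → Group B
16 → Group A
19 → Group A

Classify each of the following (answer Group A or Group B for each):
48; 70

Rule: ≡ 1 (mod 3). This holds for each 'Group A' example and fails for each 'Group B' one.
48 → 48 mod 3 = 0 → Group B. 70 → 70 mod 3 = 1 → Group A.

Group B, Group A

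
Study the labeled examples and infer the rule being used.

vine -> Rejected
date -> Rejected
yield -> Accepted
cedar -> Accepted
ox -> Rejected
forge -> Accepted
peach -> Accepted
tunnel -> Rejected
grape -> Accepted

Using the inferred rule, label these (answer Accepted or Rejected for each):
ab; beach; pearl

Rejected, Accepted, Accepted

Rule: odd length. This holds for each 'Accepted' example and fails for each 'Rejected' one.
ab → length 2 → Rejected. beach → length 5 → Accepted. pearl → length 5 → Accepted.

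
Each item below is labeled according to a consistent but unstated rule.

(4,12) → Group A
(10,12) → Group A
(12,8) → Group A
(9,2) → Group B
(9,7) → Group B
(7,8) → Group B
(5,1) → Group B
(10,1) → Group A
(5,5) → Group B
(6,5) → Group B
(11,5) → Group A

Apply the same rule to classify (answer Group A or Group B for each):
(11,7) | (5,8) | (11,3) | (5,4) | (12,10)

The pattern is that an item is 'Group A' exactly when: max ≥ 10.
Group A: (11,7), since max 11.
Group B: (5,8), since max 8.
Group A: (11,3), since max 11.
Group B: (5,4), since max 5.
Group A: (12,10), since max 12.

Group A, Group B, Group A, Group B, Group A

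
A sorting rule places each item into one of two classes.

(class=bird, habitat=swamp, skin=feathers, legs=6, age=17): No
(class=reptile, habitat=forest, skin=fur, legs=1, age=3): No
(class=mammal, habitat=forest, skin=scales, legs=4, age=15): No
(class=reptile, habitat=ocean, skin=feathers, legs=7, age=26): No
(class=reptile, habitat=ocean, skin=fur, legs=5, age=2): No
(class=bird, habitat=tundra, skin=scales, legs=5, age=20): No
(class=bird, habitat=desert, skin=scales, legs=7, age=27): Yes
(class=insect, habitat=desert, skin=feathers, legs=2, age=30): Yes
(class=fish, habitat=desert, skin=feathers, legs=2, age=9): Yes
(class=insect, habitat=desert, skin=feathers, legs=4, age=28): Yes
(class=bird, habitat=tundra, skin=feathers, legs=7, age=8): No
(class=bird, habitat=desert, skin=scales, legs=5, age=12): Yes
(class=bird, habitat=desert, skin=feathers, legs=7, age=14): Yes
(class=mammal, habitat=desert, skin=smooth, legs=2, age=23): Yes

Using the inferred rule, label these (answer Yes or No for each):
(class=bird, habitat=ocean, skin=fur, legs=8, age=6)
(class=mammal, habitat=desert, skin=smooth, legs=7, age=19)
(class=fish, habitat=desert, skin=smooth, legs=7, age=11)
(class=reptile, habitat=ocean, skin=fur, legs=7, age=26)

The distinguishing property — habitat is desert — holds for all the 'Yes' cases and none of the 'No' cases.

No, Yes, Yes, No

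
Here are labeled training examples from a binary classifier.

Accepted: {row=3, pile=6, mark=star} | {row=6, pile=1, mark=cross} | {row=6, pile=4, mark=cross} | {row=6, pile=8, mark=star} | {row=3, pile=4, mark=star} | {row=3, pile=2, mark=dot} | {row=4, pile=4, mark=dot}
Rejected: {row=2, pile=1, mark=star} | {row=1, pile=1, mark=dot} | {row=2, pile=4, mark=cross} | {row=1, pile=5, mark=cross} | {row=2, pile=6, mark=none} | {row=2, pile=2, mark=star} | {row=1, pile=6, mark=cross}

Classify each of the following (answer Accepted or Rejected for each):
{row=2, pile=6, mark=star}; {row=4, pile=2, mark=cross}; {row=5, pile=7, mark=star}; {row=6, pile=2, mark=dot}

Rejected, Accepted, Accepted, Accepted

The classifier is using: row ≥ 3.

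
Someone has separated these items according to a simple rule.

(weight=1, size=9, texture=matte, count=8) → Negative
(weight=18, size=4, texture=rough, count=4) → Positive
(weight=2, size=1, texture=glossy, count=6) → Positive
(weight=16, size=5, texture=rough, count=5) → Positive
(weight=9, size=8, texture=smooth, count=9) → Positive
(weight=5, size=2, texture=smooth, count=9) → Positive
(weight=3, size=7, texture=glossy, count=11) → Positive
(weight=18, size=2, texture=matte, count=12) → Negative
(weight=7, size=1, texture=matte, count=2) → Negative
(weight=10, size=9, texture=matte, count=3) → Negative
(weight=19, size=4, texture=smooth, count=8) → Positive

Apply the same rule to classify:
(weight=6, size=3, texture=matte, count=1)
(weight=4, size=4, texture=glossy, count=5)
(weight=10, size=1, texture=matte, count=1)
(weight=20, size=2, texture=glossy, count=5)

Negative, Positive, Negative, Positive

Comparing the two groups points to one rule — texture is not matte.
(weight=6, size=3, texture=matte, count=1): texture is matte — doesn't match, so Negative. (weight=4, size=4, texture=glossy, count=5): texture is glossy — meets the rule, so Positive. (weight=10, size=1, texture=matte, count=1): texture is matte — doesn't match, so Negative. (weight=20, size=2, texture=glossy, count=5): texture is glossy — meets the rule, so Positive.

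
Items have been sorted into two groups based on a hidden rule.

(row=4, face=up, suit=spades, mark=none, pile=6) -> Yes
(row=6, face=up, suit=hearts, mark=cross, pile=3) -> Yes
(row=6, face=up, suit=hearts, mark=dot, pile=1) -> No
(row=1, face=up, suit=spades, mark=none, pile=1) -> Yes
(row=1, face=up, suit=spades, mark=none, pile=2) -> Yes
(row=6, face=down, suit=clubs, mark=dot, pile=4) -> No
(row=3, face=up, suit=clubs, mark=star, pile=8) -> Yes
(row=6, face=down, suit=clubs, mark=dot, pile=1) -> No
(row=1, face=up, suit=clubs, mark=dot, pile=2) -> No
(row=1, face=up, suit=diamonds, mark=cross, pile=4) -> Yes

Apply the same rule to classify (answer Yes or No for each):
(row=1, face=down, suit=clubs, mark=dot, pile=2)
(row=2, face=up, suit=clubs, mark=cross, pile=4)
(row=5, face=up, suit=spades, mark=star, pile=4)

No, Yes, Yes

The distinguishing property — mark is not dot — holds for all the 'Yes' cases and none of the 'No' cases.
No: (row=1, face=down, suit=clubs, mark=dot, pile=2), since mark is dot. Yes: (row=2, face=up, suit=clubs, mark=cross, pile=4), since mark is cross. Yes: (row=5, face=up, suit=spades, mark=star, pile=4), since mark is star.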